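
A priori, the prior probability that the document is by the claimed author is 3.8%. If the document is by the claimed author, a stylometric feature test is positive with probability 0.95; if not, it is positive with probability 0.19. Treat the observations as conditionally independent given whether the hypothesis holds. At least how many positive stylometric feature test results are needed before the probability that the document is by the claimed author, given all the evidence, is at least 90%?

4

Prior odds: 0.038 ÷ 0.962 = 19/481.
Likelihood ratio of a positive = 0.95/0.19 = 5.
Target odds: 0.9 ÷ 0.1 = 9.
Need (19/481) × 5ⁿ ≥ 9, i.e. 5ⁿ ≥ 4329/19.
5³ = 125 falls short of 4329/19 but 5⁴ = 625 reaches it, so n = 4.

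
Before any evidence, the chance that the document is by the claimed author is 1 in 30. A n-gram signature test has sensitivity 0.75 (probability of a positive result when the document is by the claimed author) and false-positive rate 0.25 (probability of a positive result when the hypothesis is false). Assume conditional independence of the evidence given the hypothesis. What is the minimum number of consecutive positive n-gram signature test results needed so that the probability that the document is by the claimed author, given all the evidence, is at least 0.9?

6

Prior odds = (1/30)/(29/30) = 1/29.
Likelihood ratio of a positive result = 0.75/0.25 = 3.
Target posterior odds = 0.9/0.1 = 9.
Need (1/29) × 3ⁿ ≥ 9, i.e. 3ⁿ ≥ 261.
3⁵ = 243 falls short of 261 but 3⁶ = 729 reaches it, so n = 6.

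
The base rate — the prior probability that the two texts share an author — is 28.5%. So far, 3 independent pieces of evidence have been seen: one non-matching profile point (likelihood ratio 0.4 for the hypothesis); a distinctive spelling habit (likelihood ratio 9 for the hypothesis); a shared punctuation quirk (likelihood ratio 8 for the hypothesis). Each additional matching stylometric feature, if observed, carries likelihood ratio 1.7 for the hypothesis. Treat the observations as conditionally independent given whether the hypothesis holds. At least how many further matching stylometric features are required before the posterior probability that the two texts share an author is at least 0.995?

6

Prior odds = 0.285/0.715 = 57/143.
Combined Bayes factor of the evidence already in hand = 0.4 × 9 × 8 = 28.8.
Odds after that evidence = (57/143) × 28.8 = 8208/715.
Target odds = 0.995/0.005 = 199.
Need 1.7ⁿ ≥ 199 ÷ (8208/715) = 142285/8208.
1.7⁵ = 1419857/100000 falls short of 142285/8208 but 1.7⁶ = 24137569/1000000 reaches it, so n = 6.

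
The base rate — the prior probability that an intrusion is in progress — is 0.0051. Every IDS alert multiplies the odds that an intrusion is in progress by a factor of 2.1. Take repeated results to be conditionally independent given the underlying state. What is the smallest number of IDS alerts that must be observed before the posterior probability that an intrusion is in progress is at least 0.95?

12

Prior odds: 0.0051 ÷ 0.9949 = 51/9949.
Likelihood ratio per IDS alert = 2.1.
Target posterior odds = 0.95/0.05 = 19.
Need (51/9949) × 2.1ⁿ ≥ 19, i.e. 2.1ⁿ ≥ 189031/51.
2.1¹¹ ≈3502.78 falls short of 189031/51 but 2.1¹² ≈7355.83 reaches it, so n = 12.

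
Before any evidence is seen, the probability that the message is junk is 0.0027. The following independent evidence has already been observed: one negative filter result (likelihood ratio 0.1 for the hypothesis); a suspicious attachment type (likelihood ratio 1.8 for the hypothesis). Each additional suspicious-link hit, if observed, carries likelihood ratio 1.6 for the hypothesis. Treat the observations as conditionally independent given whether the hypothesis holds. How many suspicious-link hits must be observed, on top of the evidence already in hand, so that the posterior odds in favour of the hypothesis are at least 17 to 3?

20

Prior odds = 0.0027/0.9973 = 27/9973.
Combined Bayes factor of the evidence already in hand = 0.1 × 1.8 = 0.18.
Odds after that evidence = (27/9973) × 0.18 = 243/498650.
Target odds = 17/3.
Need 1.6ⁿ ≥ 17/3 ÷ (243/498650) = 8477050/729.
1.6¹⁹ ≈7555.79 falls short of 8477050/729 but 1.6²⁰ ≈12089.3 reaches it, so n = 20.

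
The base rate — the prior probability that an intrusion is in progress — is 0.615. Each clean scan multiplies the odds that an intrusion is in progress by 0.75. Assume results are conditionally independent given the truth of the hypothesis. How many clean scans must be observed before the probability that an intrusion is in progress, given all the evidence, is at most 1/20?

Prior odds = 0.615/0.385 = 123/77.
Likelihood ratio per clean scan = 0.75.
Target odds: 0.05 ÷ 0.95 = 1/19.
Need (123/77) × 0.75ⁿ ≤ 1/19, i.e. 0.75ⁿ ≤ 77/2337.
0.75¹¹ = 177147/4194304 is still above 77/2337 but 0.75¹² = 531441/16777216 is at or below it, so n = 12.

12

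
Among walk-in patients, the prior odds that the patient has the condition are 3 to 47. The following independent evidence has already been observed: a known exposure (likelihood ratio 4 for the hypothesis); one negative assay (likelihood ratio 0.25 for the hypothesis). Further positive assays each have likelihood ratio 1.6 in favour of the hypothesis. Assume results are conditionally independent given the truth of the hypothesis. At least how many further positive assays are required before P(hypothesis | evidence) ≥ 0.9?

11

Prior odds = 3/47.
Combined Bayes factor of the evidence already in hand = 4 × 0.25 = 1.
Odds after that evidence = (3/47) × 1 = 3/47.
Target odds = 0.9/0.1 = 9.
Need 1.6ⁿ ≥ 9 ÷ (3/47) = 141.
1.6¹⁰ ≈109.951 falls short of 141 but 1.6¹¹ ≈175.922 reaches it, so n = 11.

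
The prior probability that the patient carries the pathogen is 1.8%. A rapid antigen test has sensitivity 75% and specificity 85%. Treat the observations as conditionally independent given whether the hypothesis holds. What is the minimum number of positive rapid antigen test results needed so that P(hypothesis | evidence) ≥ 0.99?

Prior odds = 0.018/0.982 = 9/491.
False-positive rate = 1 − 0.85 = 0.15; likelihood ratio of a positive = 0.75/0.15 = 5.
Target posterior odds = 0.99/0.01 = 99.
Need (9/491) × 5ⁿ ≥ 99, i.e. 5ⁿ ≥ 5401.
5⁵ = 3125 falls short of 5401 but 5⁶ = 15625 reaches it, so n = 6.

6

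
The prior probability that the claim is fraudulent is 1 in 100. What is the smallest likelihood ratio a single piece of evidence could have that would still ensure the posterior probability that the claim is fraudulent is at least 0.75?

297

Prior odds = 0.01/0.99 = 1/99.
Target odds = 0.75/0.25 = 3.
Required Bayes factor = 3 ÷ (1/99) = 297.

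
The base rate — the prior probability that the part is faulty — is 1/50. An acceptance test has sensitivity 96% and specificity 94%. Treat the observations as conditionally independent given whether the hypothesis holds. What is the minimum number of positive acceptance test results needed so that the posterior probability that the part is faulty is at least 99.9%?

Prior odds = 0.02/0.98 = 1/49.
False-positive rate = 1 − 0.94 = 0.06; likelihood ratio of a positive = 0.96/0.06 = 16.
Target posterior odds = 0.999/0.001 = 999.
Need (1/49) × 16ⁿ ≥ 999, i.e. 16ⁿ ≥ 48951.
16³ = 4096 falls short of 48951 but 16⁴ = 65536 reaches it, so n = 4.

4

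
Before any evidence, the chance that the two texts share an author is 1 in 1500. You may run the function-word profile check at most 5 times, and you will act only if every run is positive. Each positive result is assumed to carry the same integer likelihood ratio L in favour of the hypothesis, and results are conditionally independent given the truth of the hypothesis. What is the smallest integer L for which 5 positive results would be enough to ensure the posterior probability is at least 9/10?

Prior odds = (1/1500)/(1499/1500) = 1/1499.
Target odds = 0.9/0.1 = 9.
Need L⁵ ≥ 9 ÷ (1/1499) = 13491.
6⁵ = 7776 < 13491 ≤ 16807 = 7⁵, so L = 7.

7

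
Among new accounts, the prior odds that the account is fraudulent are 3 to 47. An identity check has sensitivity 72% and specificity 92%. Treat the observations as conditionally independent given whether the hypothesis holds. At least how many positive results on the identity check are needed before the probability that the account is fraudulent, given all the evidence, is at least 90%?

Prior odds = 3/47.
False-positive rate = 1 − 0.92 = 0.08; likelihood ratio of a positive = 0.72/0.08 = 9.
Target posterior odds = 0.9/0.1 = 9.
Need (3/47) × 9ⁿ ≥ 9, i.e. 9ⁿ ≥ 141.
9² = 81 falls short of 141 but 9³ = 729 reaches it, so n = 3.

3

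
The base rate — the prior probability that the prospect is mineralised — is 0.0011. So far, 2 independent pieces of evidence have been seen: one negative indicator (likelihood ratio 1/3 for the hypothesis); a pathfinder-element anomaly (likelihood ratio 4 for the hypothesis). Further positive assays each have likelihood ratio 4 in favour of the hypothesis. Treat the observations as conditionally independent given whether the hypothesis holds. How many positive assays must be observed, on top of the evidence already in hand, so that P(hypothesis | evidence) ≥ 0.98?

Prior odds = 0.0011/0.9989 = 11/9989.
Combined Bayes factor of the evidence already in hand = (1/3) × 4 = 4/3.
Odds after that evidence = (11/9989) × 4/3 = 44/29967.
Target odds = 0.98/0.02 = 49.
Need 4ⁿ ≥ 49 ÷ (44/29967) = 1468383/44.
4⁷ = 16384 falls short of 1468383/44 but 4⁸ = 65536 reaches it, so n = 8.

8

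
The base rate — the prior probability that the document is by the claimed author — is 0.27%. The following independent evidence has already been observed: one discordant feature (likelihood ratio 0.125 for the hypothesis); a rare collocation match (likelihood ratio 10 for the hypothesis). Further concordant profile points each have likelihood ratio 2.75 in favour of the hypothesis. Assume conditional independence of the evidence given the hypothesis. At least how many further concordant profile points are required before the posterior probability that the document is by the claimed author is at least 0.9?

Prior odds = 0.0027/0.9973 = 27/9973.
Combined Bayes factor of the evidence already in hand = 0.125 × 10 = 1.25.
Odds after that evidence = (27/9973) × 1.25 = 135/39892.
Target odds = 0.9/0.1 = 9.
Need 2.75ⁿ ≥ 9 ÷ (135/39892) = 39892/15.
2.75⁷ = 19487171/16384 falls short of 39892/15 but 2.75⁸ = 214358881/65536 reaches it, so n = 8.

8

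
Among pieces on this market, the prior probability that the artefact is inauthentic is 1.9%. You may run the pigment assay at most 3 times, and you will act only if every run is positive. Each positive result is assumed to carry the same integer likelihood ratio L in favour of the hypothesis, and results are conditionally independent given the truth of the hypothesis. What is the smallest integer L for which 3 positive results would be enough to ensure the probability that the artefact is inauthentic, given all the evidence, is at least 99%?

Prior odds = 0.019/0.981 = 19/981.
Target odds = 0.99/0.01 = 99.
Need L³ ≥ 99 ÷ (19/981) = 97119/19.
17³ = 4913 < 97119/19 ≤ 5832 = 18³, so L = 18.

18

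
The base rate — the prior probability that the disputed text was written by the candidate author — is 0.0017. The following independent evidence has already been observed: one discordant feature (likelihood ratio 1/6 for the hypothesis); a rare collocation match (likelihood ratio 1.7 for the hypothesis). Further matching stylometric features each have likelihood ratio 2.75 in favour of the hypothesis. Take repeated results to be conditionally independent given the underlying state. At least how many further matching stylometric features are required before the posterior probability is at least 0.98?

Prior odds = 0.0017/0.9983 = 17/9983.
Combined Bayes factor of the evidence already in hand = (1/6) × 1.7 = 17/60.
Odds after that evidence = (17/9983) × 17/60 = 289/598980.
Target odds = 0.98/0.02 = 49.
Need 2.75ⁿ ≥ 49 ÷ (289/598980) = 29350020/289.
2.75¹¹ ≈68023.6 falls short of 29350020/289 but 2.75¹² ≈187065 reaches it, so n = 12.

12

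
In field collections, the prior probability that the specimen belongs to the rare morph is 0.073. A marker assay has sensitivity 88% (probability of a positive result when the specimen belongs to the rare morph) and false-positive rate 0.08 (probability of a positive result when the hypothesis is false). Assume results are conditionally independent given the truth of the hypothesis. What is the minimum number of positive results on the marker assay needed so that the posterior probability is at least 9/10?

Prior odds = 0.073/0.927 = 73/927.
Likelihood ratio of a positive result = 0.88/0.08 = 11.
Target odds: 0.9 ÷ 0.1 = 9.
Need (73/927) × 11ⁿ ≥ 9, i.e. 11ⁿ ≥ 8343/73.
11¹ = 11 falls short of 8343/73 but 11² = 121 reaches it, so n = 2.

2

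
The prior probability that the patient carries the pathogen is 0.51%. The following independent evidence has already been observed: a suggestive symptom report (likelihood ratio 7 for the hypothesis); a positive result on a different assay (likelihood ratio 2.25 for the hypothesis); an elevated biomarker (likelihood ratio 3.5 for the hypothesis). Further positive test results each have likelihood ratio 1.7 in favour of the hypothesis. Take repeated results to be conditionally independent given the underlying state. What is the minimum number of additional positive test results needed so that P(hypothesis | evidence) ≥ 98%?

Prior odds = 0.0051/0.9949 = 51/9949.
Combined Bayes factor of the evidence already in hand = 7 × 2.25 × 3.5 = 55.125.
Odds after that evidence = (51/9949) × 55.125 = 22491/79592.
Target odds = 0.98/0.02 = 49.
Need 1.7ⁿ ≥ 49 ÷ (22491/79592) = 79592/459.
1.7⁹ ≈118.588 falls short of 79592/459 but 1.7¹⁰ ≈201.599 reaches it, so n = 10.

10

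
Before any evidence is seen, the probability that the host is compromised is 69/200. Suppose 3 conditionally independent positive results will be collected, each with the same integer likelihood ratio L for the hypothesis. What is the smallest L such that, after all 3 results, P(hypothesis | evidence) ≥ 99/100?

Prior odds = 0.345/0.655 = 69/131.
Target odds = 0.99/0.01 = 99.
Need L³ ≥ 99 ÷ (69/131) = 4323/23.
5³ = 125 < 4323/23 ≤ 216 = 6³, so L = 6.

6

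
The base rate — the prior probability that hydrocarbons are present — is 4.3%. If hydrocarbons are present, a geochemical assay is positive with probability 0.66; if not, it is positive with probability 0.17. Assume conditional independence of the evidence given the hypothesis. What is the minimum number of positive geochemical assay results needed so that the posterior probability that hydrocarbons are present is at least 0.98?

Prior odds = 0.043/0.957 = 43/957.
Likelihood ratio of a positive = 0.66/0.17 = 66/17.
Target posterior odds = 0.98/0.02 = 49.
Require (66/17)ⁿ ≥ 49 ÷ (43/957) = 46893/43.
(66/17)⁵ ≈882.013 falls short of 46893/43 but (66/17)⁶ ≈3424.29 reaches it, so n = 6.

6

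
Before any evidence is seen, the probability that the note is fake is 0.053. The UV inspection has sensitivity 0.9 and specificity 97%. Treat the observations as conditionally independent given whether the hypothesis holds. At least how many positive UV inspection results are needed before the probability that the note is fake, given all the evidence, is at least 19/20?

Prior odds: 0.053 ÷ 0.947 = 53/947.
False-positive rate = 1 − 0.97 = 0.03; likelihood ratio of a positive = 0.9/0.03 = 30.
Target posterior odds = 0.95/0.05 = 19.
Require 30ⁿ ≥ 19 ÷ (53/947) = 17993/53.
30¹ = 30 falls short of 17993/53 but 30² = 900 reaches it, so n = 2.

2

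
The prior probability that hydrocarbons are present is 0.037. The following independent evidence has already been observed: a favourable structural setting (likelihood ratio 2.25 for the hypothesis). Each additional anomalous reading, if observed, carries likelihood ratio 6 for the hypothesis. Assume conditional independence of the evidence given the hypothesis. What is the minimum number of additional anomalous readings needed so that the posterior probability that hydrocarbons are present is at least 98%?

4

Prior odds = 0.037/0.963 = 37/963.
Bayes factor of the evidence already in hand = 2.25.
Odds after that evidence = (37/963) × 2.25 = 37/428.
Target odds = 0.98/0.02 = 49.
Need 6ⁿ ≥ 49 ÷ (37/428) = 20972/37.
6³ = 216 falls short of 20972/37 but 6⁴ = 1296 reaches it, so n = 4.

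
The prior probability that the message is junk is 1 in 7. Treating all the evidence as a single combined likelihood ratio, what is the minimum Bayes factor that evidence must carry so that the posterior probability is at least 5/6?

30

Prior odds = (1/7)/(6/7) = 1/6.
Target odds = (5/6)/(1/6) = 5.
Required Bayes factor = 5 ÷ (1/6) = 30.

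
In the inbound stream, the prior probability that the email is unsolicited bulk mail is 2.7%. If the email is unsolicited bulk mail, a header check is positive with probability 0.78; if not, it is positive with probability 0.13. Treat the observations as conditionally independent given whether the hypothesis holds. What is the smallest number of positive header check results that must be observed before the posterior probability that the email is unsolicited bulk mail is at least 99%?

5

Prior odds = 0.027/0.973 = 27/973.
Likelihood ratio of a positive = 0.78/0.13 = 6.
Target posterior odds = 0.99/0.01 = 99.
Need (27/973) × 6ⁿ ≥ 99, i.e. 6ⁿ ≥ 10703/3.
6⁴ = 1296 falls short of 10703/3 but 6⁵ = 7776 reaches it, so n = 5.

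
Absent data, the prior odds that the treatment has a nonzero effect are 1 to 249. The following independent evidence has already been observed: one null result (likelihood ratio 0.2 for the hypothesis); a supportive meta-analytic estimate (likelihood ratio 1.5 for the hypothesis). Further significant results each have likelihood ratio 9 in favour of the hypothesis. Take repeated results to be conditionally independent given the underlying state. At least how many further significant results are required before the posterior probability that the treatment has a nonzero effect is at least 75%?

Prior odds = 1/249.
Combined Bayes factor of the evidence already in hand = 0.2 × 1.5 = 0.3.
Odds after that evidence = (1/249) × 0.3 = 1/830.
Target odds = 0.75/0.25 = 3.
Need 9ⁿ ≥ 3 ÷ (1/830) = 2490.
9³ = 729 falls short of 2490 but 9⁴ = 6561 reaches it, so n = 4.

4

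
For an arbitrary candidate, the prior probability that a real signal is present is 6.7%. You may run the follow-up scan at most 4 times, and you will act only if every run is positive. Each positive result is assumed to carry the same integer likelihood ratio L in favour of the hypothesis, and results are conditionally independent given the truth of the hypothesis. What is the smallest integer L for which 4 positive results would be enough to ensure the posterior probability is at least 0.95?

5

Prior odds = 0.067/0.933 = 67/933.
Target odds = 0.95/0.05 = 19.
Need L⁴ ≥ 19 ÷ (67/933) = 17727/67.
4⁴ = 256 < 17727/67 ≤ 625 = 5⁴, so L = 5.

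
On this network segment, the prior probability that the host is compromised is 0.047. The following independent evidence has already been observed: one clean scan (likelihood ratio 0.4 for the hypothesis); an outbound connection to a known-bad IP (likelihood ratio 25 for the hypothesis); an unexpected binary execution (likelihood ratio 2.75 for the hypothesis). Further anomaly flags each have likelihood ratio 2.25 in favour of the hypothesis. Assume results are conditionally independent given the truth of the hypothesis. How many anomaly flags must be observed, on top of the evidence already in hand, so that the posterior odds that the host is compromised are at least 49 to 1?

Prior odds = 0.047/0.953 = 47/953.
Combined Bayes factor of the evidence already in hand = 0.4 × 25 × 2.75 = 27.5.
Odds after that evidence = (47/953) × 27.5 = 2585/1906.
Target odds = 49.
Need 2.25ⁿ ≥ 49 ÷ (2585/1906) = 93394/2585.
2.25⁴ = 25.62890625 falls short of 93394/2585 but 2.25⁵ = 59049/1024 reaches it, so n = 5.

5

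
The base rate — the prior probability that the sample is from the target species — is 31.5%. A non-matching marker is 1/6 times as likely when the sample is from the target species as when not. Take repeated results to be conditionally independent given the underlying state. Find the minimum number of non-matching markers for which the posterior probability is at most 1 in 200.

3

Prior odds: 0.315 ÷ 0.685 = 63/137.
Likelihood ratio per non-matching marker = 1/6.
Target odds: 0.005 ÷ 0.995 = 1/199.
Require (1/6)ⁿ ≤ 1/199 ÷ (63/137) = 137/12537.
(1/6)² = 1/36 is still above 137/12537 but (1/6)³ = 1/216 is at or below it, so n = 3.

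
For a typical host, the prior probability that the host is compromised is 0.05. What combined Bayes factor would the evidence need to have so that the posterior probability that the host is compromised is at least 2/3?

38

Prior odds = 0.05/0.95 = 1/19.
Target odds = (2/3)/(1/3) = 2.
Required Bayes factor = 2 ÷ (1/19) = 38.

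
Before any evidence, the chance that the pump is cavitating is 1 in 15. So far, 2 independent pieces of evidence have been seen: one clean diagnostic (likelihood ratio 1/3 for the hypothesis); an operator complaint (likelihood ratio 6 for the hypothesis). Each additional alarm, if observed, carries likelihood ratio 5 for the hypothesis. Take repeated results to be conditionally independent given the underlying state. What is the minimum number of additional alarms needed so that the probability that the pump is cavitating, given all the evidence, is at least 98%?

4

Prior odds = (1/15)/(14/15) = 1/14.
Combined Bayes factor of the evidence already in hand = (1/3) × 6 = 2.
Odds after that evidence = (1/14) × 2 = 1/7.
Target odds = 0.98/0.02 = 49.
Need 5ⁿ ≥ 49 ÷ (1/7) = 343.
5³ = 125 falls short of 343 but 5⁴ = 625 reaches it, so n = 4.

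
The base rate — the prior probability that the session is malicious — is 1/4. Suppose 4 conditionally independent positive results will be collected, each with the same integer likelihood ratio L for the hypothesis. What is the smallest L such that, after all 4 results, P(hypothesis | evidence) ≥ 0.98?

Prior odds = 0.25/0.75 = 1/3.
Target odds = 0.98/0.02 = 49.
Need L⁴ ≥ 49 ÷ (1/3) = 147.
3⁴ = 81 < 147 ≤ 256 = 4⁴, so L = 4.

4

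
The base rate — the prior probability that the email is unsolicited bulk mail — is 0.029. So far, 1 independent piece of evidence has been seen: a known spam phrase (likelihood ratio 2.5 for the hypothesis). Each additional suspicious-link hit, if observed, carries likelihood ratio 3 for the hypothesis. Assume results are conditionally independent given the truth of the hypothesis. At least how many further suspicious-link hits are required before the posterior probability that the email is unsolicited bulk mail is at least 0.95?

6

Prior odds = 0.029/0.971 = 29/971.
Bayes factor of the evidence already in hand = 2.5.
Odds after that evidence = (29/971) × 2.5 = 145/1942.
Target odds = 0.95/0.05 = 19.
Need 3ⁿ ≥ 19 ÷ (145/1942) = 36898/145.
3⁵ = 243 falls short of 36898/145 but 3⁶ = 729 reaches it, so n = 6.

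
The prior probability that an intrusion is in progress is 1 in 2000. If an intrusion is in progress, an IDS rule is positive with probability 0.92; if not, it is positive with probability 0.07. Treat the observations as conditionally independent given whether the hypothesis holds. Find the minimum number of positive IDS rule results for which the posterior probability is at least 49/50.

Prior odds: 0.0005 ÷ 0.9995 = 1/1999.
Likelihood ratio of a positive = 0.92/0.07 = 92/7.
Target odds: 0.98 ÷ 0.02 = 49.
Require (92/7)ⁿ ≥ 49 ÷ (1/1999) = 97951.
(92/7)⁴ = 71639296/2401 falls short of 97951 but (92/7)⁵ ≈392147 reaches it, so n = 5.

5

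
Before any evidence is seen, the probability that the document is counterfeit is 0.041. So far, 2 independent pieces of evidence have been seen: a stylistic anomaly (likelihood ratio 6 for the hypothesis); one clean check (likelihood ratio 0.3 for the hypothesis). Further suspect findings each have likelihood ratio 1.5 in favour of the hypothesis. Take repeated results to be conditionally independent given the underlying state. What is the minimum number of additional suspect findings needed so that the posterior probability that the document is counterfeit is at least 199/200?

20

Prior odds = 0.041/0.959 = 41/959.
Combined Bayes factor of the evidence already in hand = 6 × 0.3 = 1.8.
Odds after that evidence = (41/959) × 1.8 = 369/4795.
Target odds = 0.995/0.005 = 199.
Need 1.5ⁿ ≥ 199 ÷ (369/4795) = 954205/369.
1.5¹⁹ ≈2216.84 falls short of 954205/369 but 1.5²⁰ ≈3325.26 reaches it, so n = 20.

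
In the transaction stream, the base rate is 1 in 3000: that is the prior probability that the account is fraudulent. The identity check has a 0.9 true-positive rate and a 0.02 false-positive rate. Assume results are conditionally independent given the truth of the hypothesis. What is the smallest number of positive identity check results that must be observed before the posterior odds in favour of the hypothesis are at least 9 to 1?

3

Prior odds = (1/3000)/(2999/3000) = 1/2999.
Likelihood ratio of a positive result = 0.9/0.02 = 45.
Target odds = 9.
Need (1/2999) × 45ⁿ ≥ 9, i.e. 45ⁿ ≥ 26991.
45² = 2025 falls short of 26991 but 45³ = 91125 reaches it, so n = 3.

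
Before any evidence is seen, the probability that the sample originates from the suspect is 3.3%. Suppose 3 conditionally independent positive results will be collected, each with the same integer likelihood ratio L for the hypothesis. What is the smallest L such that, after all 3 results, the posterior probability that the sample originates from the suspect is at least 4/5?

5

Prior odds = 0.033/0.967 = 33/967.
Target odds = 0.8/0.2 = 4.
Need L³ ≥ 4 ÷ (33/967) = 3868/33.
4³ = 64 < 3868/33 ≤ 125 = 5³, so L = 5.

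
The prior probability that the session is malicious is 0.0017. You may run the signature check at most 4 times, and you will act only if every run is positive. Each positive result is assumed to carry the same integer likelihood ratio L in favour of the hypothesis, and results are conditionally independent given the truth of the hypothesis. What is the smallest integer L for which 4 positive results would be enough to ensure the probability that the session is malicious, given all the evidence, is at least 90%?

Prior odds = 0.0017/0.9983 = 17/9983.
Target odds = 0.9/0.1 = 9.
Need L⁴ ≥ 9 ÷ (17/9983) = 89847/17.
8⁴ = 4096 < 89847/17 ≤ 6561 = 9⁴, so L = 9.

9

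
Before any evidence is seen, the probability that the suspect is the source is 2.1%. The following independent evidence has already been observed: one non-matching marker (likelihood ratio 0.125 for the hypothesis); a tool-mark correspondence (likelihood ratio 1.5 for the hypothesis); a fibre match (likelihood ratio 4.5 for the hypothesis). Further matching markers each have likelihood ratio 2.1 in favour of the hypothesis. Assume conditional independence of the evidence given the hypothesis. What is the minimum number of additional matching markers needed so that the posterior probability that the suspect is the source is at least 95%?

Prior odds = 0.021/0.979 = 21/979.
Combined Bayes factor of the evidence already in hand = 0.125 × 1.5 × 4.5 = 0.84375.
Odds after that evidence = (21/979) × 0.84375 = 567/31328.
Target odds = 0.95/0.05 = 19.
Need 2.1ⁿ ≥ 19 ÷ (567/31328) = 595232/567.
2.1⁹ ≈794.28 falls short of 595232/567 but 2.1¹⁰ ≈1667.99 reaches it, so n = 10.

10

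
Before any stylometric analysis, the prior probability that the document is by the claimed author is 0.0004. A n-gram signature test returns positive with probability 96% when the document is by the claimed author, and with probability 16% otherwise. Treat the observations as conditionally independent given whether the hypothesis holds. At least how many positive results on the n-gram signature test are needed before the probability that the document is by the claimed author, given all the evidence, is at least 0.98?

7

Prior odds: 0.0004 ÷ 0.9996 = 1/2499.
Likelihood ratio of a positive result = 0.96/0.16 = 6.
Target posterior odds = 0.98/0.02 = 49.
Need (1/2499) × 6ⁿ ≥ 49, i.e. 6ⁿ ≥ 122451.
6⁶ = 46656 falls short of 122451 but 6⁷ = 279936 reaches it, so n = 7.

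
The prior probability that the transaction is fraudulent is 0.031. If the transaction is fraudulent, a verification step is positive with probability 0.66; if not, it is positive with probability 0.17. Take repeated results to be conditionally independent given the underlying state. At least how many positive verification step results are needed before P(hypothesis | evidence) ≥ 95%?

Prior odds: 0.031 ÷ 0.969 = 31/969.
Likelihood ratio of a positive = 0.66/0.17 = 66/17.
Target odds: 0.95 ÷ 0.05 = 19.
Require (66/17)ⁿ ≥ 19 ÷ (31/969) = 18411/31.
(66/17)⁴ = 18974736/83521 falls short of 18411/31 but (66/17)⁵ ≈882.013 reaches it, so n = 5.

5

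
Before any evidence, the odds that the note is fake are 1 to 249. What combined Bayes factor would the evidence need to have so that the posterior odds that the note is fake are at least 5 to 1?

Prior odds = 1/249.
Target odds = 5.
Required Bayes factor = 5 ÷ (1/249) = 1245.

1245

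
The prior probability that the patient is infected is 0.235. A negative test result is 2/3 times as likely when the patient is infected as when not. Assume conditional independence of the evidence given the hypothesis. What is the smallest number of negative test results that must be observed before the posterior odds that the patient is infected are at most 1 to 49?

Prior odds = 0.235/0.765 = 47/153.
Likelihood ratio per negative test result = 2/3.
Target odds = 1/49.
Require (2/3)ⁿ ≤ 1/49 ÷ (47/153) = 153/2303.
(2/3)⁶ = 64/729 is still above 153/2303 but (2/3)⁷ = 128/2187 is at or below it, so n = 7.

7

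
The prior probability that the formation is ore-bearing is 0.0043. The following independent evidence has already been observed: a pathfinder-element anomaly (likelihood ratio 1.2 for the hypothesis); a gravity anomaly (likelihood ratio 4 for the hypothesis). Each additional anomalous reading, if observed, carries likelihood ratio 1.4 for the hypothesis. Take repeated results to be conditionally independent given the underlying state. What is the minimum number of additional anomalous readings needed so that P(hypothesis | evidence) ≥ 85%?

Prior odds = 0.0043/0.9957 = 43/9957.
Combined Bayes factor of the evidence already in hand = 1.2 × 4 = 4.8.
Odds after that evidence = (43/9957) × 4.8 = 344/16595.
Target odds = 0.85/0.15 = 17/3.
Need 1.4ⁿ ≥ 17/3 ÷ (344/16595) = 282115/1032.
1.4¹⁶ ≈217.795 falls short of 282115/1032 but 1.4¹⁷ ≈304.913 reaches it, so n = 17.

17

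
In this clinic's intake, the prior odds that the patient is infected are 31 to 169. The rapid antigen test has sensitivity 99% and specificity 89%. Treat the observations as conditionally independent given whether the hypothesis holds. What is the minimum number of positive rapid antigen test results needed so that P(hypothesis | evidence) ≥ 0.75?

Prior odds = 31/169.
False-positive rate = 1 − 0.89 = 0.11; likelihood ratio of a positive = 0.99/0.11 = 9.
Target odds: 0.75 ÷ 0.25 = 3.
Require 9ⁿ ≥ 3 ÷ (31/169) = 507/31.
9¹ = 9 falls short of 507/31 but 9² = 81 reaches it, so n = 2.

2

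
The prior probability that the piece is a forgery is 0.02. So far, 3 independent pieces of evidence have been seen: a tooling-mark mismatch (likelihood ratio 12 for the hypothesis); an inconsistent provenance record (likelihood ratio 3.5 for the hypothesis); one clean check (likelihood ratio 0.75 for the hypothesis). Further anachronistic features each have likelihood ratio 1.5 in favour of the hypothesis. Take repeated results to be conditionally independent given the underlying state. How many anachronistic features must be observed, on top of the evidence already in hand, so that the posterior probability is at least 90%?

7

Prior odds = 0.02/0.98 = 1/49.
Combined Bayes factor of the evidence already in hand = 12 × 3.5 × 0.75 = 31.5.
Odds after that evidence = (1/49) × 31.5 = 9/14.
Target odds = 0.9/0.1 = 9.
Need 1.5ⁿ ≥ 9 ÷ (9/14) = 14.
1.5⁶ = 11.390625 falls short of 14 but 1.5⁷ = 17.0859375 reaches it, so n = 7.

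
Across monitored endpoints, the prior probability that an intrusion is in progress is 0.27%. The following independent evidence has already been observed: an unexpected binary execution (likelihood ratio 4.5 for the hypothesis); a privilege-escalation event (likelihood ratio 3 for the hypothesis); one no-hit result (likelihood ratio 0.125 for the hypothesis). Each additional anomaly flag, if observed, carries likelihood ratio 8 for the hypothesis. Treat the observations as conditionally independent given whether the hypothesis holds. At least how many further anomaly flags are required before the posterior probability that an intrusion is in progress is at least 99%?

5

Prior odds = 0.0027/0.9973 = 27/9973.
Combined Bayes factor of the evidence already in hand = 4.5 × 3 × 0.125 = 1.6875.
Odds after that evidence = (27/9973) × 1.6875 = 729/159568.
Target odds = 0.99/0.01 = 99.
Need 8ⁿ ≥ 99 ÷ (729/159568) = 1755248/81.
8⁴ = 4096 falls short of 1755248/81 but 8⁵ = 32768 reaches it, so n = 5.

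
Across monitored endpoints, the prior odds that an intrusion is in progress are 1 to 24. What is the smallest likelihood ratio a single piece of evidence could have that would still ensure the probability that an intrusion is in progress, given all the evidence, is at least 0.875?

168

Prior odds = 1/24.
Target odds = 0.875/0.125 = 7.
Required Bayes factor = 7 ÷ (1/24) = 168.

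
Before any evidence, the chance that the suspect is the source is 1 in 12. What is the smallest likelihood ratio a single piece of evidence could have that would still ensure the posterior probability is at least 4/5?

Prior odds = (1/12)/(11/12) = 1/11.
Target odds = 0.8/0.2 = 4.
Required Bayes factor = 4 ÷ (1/11) = 44.

44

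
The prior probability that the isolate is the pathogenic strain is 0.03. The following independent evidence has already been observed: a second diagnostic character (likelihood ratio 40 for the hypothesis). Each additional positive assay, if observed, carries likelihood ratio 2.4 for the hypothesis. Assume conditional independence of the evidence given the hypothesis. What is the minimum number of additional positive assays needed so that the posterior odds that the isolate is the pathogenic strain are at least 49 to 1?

Prior odds = 0.03/0.97 = 3/97.
Bayes factor of the evidence already in hand = 40.
Odds after that evidence = (3/97) × 40 = 120/97.
Target odds = 49.
Need 2.4ⁿ ≥ 49 ÷ (120/97) = 4753/120.
2.4⁴ = 33.1776 falls short of 4753/120 but 2.4⁵ = 79.62624 reaches it, so n = 5.

5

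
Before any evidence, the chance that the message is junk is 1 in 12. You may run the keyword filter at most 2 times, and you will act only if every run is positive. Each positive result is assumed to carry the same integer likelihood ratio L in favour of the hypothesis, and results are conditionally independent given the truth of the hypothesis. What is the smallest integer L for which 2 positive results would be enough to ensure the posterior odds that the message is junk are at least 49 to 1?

24

Prior odds = (1/12)/(11/12) = 1/11.
Target odds = 49.
Need L² ≥ 49 ÷ (1/11) = 539.
23² = 529 < 539 ≤ 576 = 24², so L = 24.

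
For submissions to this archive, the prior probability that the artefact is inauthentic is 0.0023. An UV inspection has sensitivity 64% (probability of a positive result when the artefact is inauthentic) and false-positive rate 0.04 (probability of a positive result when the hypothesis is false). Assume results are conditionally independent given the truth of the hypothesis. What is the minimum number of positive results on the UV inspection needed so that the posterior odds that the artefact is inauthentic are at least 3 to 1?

3

Prior odds = 0.0023/0.9977 = 23/9977.
Likelihood ratio of a positive result = 0.64/0.04 = 16.
Target odds = 3.
Need (23/9977) × 16ⁿ ≥ 3, i.e. 16ⁿ ≥ 29931/23.
16² = 256 falls short of 29931/23 but 16³ = 4096 reaches it, so n = 3.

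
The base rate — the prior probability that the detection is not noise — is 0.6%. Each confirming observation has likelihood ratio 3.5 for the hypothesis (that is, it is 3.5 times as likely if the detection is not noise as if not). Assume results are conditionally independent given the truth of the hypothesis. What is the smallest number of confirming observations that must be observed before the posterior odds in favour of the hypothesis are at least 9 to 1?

Prior odds = 0.006/0.994 = 3/497.
Likelihood ratio per confirming observation = 3.5.
Target odds = 9.
Require 3.5ⁿ ≥ 9 ÷ (3/497) = 1491.
3.5⁵ = 525.21875 falls short of 1491 but 3.5⁶ = 1838.265625 reaches it, so n = 6.

6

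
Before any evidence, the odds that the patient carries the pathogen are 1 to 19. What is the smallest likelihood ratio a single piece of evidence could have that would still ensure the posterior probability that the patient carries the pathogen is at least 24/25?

Prior odds = 1/19.
Target odds = 0.96/0.04 = 24.
Required Bayes factor = 24 ÷ (1/19) = 456.

456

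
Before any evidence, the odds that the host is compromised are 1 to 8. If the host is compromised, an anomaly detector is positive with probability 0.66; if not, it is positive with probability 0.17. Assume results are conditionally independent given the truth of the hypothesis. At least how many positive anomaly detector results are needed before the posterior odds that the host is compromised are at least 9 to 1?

4

Prior odds = 0.125.
Likelihood ratio of a positive = 0.66/0.17 = 66/17.
Target odds = 9.
Need 0.125 × (66/17)ⁿ ≥ 9, i.e. (66/17)ⁿ ≥ 72.
(66/17)³ = 287496/4913 falls short of 72 but (66/17)⁴ = 18974736/83521 reaches it, so n = 4.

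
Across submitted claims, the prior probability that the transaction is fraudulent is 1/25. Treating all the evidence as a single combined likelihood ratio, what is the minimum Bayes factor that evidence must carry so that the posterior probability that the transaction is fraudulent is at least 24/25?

Prior odds = 0.04/0.96 = 1/24.
Target odds = 0.96/0.04 = 24.
Required Bayes factor = 24 ÷ (1/24) = 576.

576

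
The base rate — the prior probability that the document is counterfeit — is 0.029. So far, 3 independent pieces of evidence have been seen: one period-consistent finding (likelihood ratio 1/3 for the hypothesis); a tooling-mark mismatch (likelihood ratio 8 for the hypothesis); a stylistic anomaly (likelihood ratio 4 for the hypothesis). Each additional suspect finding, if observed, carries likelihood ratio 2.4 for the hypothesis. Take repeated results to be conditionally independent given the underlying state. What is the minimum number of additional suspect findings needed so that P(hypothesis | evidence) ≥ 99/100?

7

Prior odds = 0.029/0.971 = 29/971.
Combined Bayes factor of the evidence already in hand = (1/3) × 8 × 4 = 32/3.
Odds after that evidence = (29/971) × 32/3 = 928/2913.
Target odds = 0.99/0.01 = 99.
Need 2.4ⁿ ≥ 99 ÷ (928/2913) = 288387/928.
2.4⁶ = 2985984/15625 falls short of 288387/928 but 2.4⁷ = 35831808/78125 reaches it, so n = 7.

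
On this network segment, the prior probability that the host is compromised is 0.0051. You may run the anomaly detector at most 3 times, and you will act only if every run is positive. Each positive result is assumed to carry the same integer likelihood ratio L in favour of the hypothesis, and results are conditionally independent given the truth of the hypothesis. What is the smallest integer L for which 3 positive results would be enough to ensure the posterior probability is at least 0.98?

Prior odds = 0.0051/0.9949 = 51/9949.
Target odds = 0.98/0.02 = 49.
Need L³ ≥ 49 ÷ (51/9949) = 487501/51.
21³ = 9261 < 487501/51 ≤ 10648 = 22³, so L = 22.

22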